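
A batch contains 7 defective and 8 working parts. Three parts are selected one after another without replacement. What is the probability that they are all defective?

1/13

P(every draw is defective) = 7/15 × 6/14 × 5/13 = 210/2730 = 1/13.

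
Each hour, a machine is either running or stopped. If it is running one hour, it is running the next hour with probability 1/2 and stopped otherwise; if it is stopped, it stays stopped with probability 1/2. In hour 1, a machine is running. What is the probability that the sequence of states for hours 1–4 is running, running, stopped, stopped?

Hour 1 is given. For each transition, use the conditional probability from the current state:
P(running | running) = 1/2; P(stopped | running) = 1/2; P(stopped | stopped) = 1/2.
P = 1/2 × 1/2 × 1/2 = 1/8.

1/8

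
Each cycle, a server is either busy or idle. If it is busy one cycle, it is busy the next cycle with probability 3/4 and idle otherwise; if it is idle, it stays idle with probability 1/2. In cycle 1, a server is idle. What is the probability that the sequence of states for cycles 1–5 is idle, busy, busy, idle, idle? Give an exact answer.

3/64

Cycle 1 is given. For each transition, use the conditional probability from the current state:
P(busy | idle) = 1/2; P(busy | busy) = 3/4; P(idle | busy) = 1/4; P(idle | idle) = 1/2.
P = 1/2 × 3/4 × 1/4 × 1/2 = 3/64.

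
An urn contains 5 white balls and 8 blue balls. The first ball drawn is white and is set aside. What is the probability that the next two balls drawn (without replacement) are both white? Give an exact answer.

After the first draw, 4 of the remaining 12 balls are white.
P = 4/12 × 3/11 = 12/132 = 1/11.

1/11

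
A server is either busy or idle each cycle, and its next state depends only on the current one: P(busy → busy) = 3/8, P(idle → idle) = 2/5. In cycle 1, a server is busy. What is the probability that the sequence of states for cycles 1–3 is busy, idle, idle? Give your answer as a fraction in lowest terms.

Cycle 1 is given. For each transition, use the conditional probability from the current state:
P(idle | busy) = 5/8; P(idle | idle) = 2/5.
P = 5/8 × 2/5 = 10/40 = 1/4.

1/4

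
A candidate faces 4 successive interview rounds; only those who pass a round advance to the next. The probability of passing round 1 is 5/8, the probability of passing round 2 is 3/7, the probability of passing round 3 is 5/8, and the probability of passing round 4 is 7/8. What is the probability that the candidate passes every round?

75/512

Multiplying along the chain,
P = 5/8 × 3/7 × 5/8 × 7/8 = 525/3584 = 75/512.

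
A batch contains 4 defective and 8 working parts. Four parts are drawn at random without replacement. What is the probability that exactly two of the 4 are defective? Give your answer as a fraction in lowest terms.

56/165

One ordering (defective drawn first) has probability 4/12 × 3/11 × 8/10 × 7/9 = 672/11880 = 28/495.
There are C(4,2) = 6 such orderings, each equally likely, so P = 6 × 28/495 = 56/165.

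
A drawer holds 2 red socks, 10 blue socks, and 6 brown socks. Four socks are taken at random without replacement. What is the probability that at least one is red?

P(no red) = 16/18 × 15/17 × 14/16 × 13/15 = 43680/73440 = 91/153.
P(at least one) = 1 − 91/153 = 62/153.

62/153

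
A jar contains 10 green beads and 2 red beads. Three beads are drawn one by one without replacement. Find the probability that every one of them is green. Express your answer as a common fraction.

6/11

P = 10/12 × 9/11 × 8/10 = 720/1320 = 6/11.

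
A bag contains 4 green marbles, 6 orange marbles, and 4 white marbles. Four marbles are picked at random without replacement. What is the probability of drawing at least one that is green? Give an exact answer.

P(no green) = 10/14 × 9/13 × 8/12 × 7/11 = 5040/24024 = 30/143.
P(at least one) = 1 − 30/143 = 113/143.

113/143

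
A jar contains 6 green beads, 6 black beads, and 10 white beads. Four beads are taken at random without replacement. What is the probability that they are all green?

3/1463

P(every draw is green) = 6/22 × 5/21 × 4/20 × 3/19 = 360/175560 = 3/1463.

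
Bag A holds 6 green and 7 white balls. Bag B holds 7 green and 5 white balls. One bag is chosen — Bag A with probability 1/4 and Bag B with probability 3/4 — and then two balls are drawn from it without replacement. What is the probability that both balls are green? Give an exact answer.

41/143

From Bag A: P(both green) = (6/13)(5/12) = 5/26.
From Bag B: P(both green) = (7/12)(6/11) = 7/22.
Total probability = (1/4)(5/26) + (3/4)(7/22) = 41/143.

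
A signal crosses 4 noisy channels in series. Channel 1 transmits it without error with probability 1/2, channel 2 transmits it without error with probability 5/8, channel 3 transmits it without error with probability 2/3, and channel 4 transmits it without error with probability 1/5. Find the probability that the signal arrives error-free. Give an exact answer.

Each stage is reached only if all earlier stages succeed, so
P = 1/2 × 5/8 × 2/3 × 1/5 = 10/240 = 1/24.

1/24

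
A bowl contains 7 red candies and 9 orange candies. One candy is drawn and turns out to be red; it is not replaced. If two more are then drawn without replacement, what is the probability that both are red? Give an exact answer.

With the first candy removed, 6 red remain out of 15.
P = 6/15 × 5/14 = 30/210 = 1/7.

1/7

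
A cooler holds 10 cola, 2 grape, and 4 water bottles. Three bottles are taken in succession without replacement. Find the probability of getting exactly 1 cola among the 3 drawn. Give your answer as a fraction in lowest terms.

One ordering (cola drawn first) has probability 10/16 × 6/15 × 5/14 = 300/3360 = 5/56.
There are C(3,1) = 3 such orderings, each equally likely, so P = 3 × 5/56 = 15/56.

15/56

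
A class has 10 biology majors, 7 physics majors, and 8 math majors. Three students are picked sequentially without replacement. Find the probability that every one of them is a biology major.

6/115

P = 10/25 × 9/24 × 8/23 = 720/13800 = 6/115.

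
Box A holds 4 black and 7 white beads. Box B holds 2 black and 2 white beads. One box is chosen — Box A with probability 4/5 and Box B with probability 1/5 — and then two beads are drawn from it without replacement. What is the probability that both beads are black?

From Box A: P(both black) = (4/11)(3/10) = 6/55.
From Box B: P(both black) = (2/4)(1/3) = 1/6.
Total probability = (4/5)(6/55) + (1/5)(1/6) = 199/1650.

199/1650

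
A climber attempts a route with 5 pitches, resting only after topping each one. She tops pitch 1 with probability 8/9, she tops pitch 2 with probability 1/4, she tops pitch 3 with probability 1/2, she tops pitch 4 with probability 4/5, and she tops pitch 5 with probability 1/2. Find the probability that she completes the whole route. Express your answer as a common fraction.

2/45

Each stage is reached only if all earlier stages succeed, so
P = 8/9 × 1/4 × 1/2 × 4/5 × 1/2 = 32/720 = 2/45.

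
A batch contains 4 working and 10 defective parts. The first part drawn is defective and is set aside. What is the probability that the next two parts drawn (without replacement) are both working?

1/13

With the first part removed, 4 working remain out of 13.
P = 4/13 × 3/12 = 12/156 = 1/13.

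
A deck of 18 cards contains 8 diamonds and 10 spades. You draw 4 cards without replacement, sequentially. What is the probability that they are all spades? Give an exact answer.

7/102

P(every draw is a spade) = 10/18 × 9/17 × 8/16 × 7/15 = 5040/73440 = 7/102.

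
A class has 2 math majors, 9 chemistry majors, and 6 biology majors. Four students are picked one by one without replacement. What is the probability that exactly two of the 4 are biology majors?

One ordering (biology majors drawn first) has probability 6/17 × 5/16 × 11/15 × 10/14 = 3300/57120 = 55/952.
There are C(4,2) = 6 such orderings, each equally likely, so P = 6 × 55/952 = 165/476.

165/476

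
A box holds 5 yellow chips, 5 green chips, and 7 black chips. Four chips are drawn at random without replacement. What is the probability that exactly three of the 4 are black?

One ordering (black drawn first) has probability 7/17 × 6/16 × 5/15 × 10/14 = 2100/57120 = 5/136.
There are C(4,3) = 4 such orderings, each equally likely, so P = 4 × 5/136 = 5/34.

5/34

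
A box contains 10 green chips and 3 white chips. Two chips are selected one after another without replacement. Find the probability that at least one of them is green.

P(no green) = 3/13 × 2/12 = 6/156 = 1/26.
P(at least one) = 1 − 1/26 = 25/26.

25/26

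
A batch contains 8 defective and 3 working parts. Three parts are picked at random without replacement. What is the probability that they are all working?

P(every draw is working) = 3/11 × 2/10 × 1/9 = 6/990 = 1/165.

1/165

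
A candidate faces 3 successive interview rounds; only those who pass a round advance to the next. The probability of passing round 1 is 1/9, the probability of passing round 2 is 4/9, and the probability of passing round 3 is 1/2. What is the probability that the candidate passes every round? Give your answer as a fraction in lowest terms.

Each stage is reached only if all earlier stages succeed, so
P = 1/9 × 4/9 × 1/2 = 4/162 = 2/81.

2/81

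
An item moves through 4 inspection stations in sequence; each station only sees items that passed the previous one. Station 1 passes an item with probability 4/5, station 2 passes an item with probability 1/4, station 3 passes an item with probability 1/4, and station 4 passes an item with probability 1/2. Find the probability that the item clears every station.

Each stage is reached only if all earlier stages succeed, so
P = 4/5 × 1/4 × 1/4 × 1/2 = 4/160 = 1/40.

1/40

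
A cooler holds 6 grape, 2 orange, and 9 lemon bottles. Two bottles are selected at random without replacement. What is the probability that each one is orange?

1/136

P(every draw is orange) = 2/17 × 1/16 = 2/272 = 1/136.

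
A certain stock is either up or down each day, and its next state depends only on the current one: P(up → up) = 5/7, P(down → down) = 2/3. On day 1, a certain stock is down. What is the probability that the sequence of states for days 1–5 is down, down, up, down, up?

4/189

Day 1 is given. For each transition, use the conditional probability from the current state:
P(down | down) = 2/3; P(up | down) = 1/3; P(down | up) = 2/7; P(up | down) = 1/3.
P = 2/3 × 1/3 × 2/7 × 1/3 = 4/189.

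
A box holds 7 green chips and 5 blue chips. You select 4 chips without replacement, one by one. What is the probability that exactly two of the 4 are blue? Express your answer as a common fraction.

14/33

One ordering (blue drawn first) has probability 5/12 × 4/11 × 7/10 × 6/9 = 840/11880 = 7/99.
There are C(4,2) = 6 such orderings, each equally likely, so P = 6 × 7/99 = 14/33.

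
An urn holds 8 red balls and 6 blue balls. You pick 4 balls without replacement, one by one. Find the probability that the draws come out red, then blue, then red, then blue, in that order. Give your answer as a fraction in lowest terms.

10/143

Chain rule:
P = 8/14 × 6/13 × 7/12 × 5/11 = 1680/24024 = 10/143.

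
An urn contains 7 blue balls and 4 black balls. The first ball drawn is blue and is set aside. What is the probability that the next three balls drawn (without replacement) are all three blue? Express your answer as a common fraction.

After the first draw, 6 of the remaining 10 balls are blue.
P = 6/10 × 5/9 × 4/8 = 120/720 = 1/6.

1/6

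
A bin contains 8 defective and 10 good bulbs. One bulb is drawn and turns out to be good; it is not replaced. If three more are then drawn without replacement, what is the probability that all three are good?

With the first bulb removed, 9 good remain out of 17.
P = 9/17 × 8/16 × 7/15 = 504/4080 = 21/170.

21/170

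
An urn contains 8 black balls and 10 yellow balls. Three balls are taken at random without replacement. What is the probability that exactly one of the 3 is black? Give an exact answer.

One ordering (black drawn first) has probability 8/18 × 10/17 × 9/16 = 720/4896 = 5/34.
There are C(3,1) = 3 such orderings, each equally likely, so P = 3 × 5/34 = 15/34.

15/34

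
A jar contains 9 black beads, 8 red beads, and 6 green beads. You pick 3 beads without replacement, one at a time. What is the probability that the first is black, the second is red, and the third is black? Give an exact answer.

96/1771

Chain rule:
P = 9/23 × 8/22 × 8/21 = 576/10626 = 96/1771.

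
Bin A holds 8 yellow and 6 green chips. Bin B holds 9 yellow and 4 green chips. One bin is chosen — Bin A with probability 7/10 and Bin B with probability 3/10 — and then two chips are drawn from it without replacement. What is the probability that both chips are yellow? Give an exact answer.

23/65

From Bin A: P(both yellow) = (8/14)(7/13) = 4/13.
From Bin B: P(both yellow) = (9/13)(8/12) = 6/13.
Total probability = (7/10)(4/13) + (3/10)(6/13) = 23/65.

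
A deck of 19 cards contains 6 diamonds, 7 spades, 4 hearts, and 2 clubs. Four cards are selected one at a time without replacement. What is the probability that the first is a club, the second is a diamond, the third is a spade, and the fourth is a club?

Chain rule:
P = 2/19 × 6/18 × 7/17 × 1/16 = 84/93024 = 7/7752.

7/7752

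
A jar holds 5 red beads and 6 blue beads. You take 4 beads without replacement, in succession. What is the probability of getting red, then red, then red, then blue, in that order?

1/22

Chain rule:
P = 5/11 × 4/10 × 3/9 × 6/8 = 360/7920 = 1/22.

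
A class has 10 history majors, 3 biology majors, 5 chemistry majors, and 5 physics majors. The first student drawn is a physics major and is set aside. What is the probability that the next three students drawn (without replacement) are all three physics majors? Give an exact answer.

With the first student removed, 4 physics majors remain out of 22.
P = 4/22 × 3/21 × 2/20 = 24/9240 = 1/385.

1/385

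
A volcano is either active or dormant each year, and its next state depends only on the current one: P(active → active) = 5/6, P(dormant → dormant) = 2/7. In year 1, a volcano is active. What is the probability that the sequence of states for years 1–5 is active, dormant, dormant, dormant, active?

Year 1 is given. For each transition, use the conditional probability from the current state:
P(dormant | active) = 1/6; P(dormant | dormant) = 2/7; P(dormant | dormant) = 2/7; P(active | dormant) = 5/7.
P = 1/6 × 2/7 × 2/7 × 5/7 = 20/2058 = 10/1029.

10/1029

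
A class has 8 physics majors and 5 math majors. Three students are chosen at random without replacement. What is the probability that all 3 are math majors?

P(every draw is a math major) = 5/13 × 4/12 × 3/11 = 60/1716 = 5/143.

5/143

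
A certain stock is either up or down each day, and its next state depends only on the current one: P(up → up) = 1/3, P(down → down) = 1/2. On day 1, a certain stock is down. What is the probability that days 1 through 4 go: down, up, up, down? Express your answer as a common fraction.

Day 1 is given. For each transition, use the conditional probability from the current state:
P(up | down) = 1/2; P(up | up) = 1/3; P(down | up) = 2/3.
P = 1/2 × 1/3 × 2/3 = 2/18 = 1/9.

1/9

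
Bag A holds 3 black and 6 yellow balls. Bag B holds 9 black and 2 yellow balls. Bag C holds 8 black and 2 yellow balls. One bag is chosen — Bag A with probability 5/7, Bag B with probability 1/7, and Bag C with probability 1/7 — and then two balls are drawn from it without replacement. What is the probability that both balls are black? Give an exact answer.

From Bag A: P(both black) = (3/9)(2/8) = 1/12.
From Bag B: P(both black) = (9/11)(8/10) = 36/55.
From Bag C: P(both black) = (8/10)(7/9) = 28/45.
Total probability = (5/7)(1/12) + (1/7)(36/55) + (1/7)(28/45) = 479/1980.

479/1980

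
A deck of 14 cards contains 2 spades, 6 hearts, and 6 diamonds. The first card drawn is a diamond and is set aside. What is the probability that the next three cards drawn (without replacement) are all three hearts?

10/143

With the first card removed, 6 hearts remain out of 13.
P = 6/13 × 5/12 × 4/11 = 120/1716 = 10/143.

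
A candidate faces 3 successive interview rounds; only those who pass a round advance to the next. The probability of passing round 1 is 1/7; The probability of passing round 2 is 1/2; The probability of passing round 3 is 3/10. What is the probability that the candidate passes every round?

3/140

The events are sequential, so multiply the conditional probabilities:
P = 1/7 × 1/2 × 3/10 = 3/140.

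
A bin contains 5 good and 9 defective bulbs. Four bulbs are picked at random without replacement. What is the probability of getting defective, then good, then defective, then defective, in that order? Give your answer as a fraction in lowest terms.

15/143

Each draw changes the counts, so multiply the conditional probabilities along the sequence:
P = 9/14 × 5/13 × 8/12 × 7/11 = 2520/24024 = 15/143.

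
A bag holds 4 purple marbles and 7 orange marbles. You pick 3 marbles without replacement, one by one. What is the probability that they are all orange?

P(all orange) = 7/11 × 6/10 × 5/9 = 210/990 = 7/33.

7/33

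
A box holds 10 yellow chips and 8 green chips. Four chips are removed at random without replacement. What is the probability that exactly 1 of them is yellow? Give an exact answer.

One ordering (yellow drawn first) has probability 10/18 × 8/17 × 7/16 × 6/15 = 3360/73440 = 7/153.
There are C(4,1) = 4 such orderings, each equally likely, so P = 4 × 7/153 = 28/153.

28/153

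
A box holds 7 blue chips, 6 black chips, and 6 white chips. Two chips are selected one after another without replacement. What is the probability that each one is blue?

P(every draw is blue) = 7/19 × 6/18 = 42/342 = 7/57.

7/57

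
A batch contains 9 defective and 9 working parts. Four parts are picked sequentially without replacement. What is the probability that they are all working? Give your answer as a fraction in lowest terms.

P(all working) = 9/18 × 8/17 × 7/16 × 6/15 = 3024/73440 = 7/170.

7/170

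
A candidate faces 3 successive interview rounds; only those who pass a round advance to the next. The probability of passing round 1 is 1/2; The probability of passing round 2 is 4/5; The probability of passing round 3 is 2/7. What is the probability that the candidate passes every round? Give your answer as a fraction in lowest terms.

Each stage is reached only if all earlier stages succeed, so
P = 1/2 × 4/5 × 2/7 = 8/70 = 4/35.

4/35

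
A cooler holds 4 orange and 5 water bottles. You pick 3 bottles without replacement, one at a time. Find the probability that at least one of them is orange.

37/42

P(no orange) = 5/9 × 4/8 × 3/7 = 60/504 = 5/42.
P(at least one) = 1 − 5/42 = 37/42.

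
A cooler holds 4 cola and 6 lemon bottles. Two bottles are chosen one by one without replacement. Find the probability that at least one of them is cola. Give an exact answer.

P(no cola) = 6/10 × 5/9 = 30/90 = 1/3.
P(at least one) = 1 − 1/3 = 2/3.

2/3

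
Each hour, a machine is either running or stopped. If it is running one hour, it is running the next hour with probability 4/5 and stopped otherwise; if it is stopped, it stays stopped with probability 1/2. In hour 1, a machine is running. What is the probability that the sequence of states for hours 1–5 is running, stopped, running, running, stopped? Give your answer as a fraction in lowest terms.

2/125

Hour 1 is given. For each transition, use the conditional probability from the current state:
P(stopped | running) = 1/5; P(running | stopped) = 1/2; P(running | running) = 4/5; P(stopped | running) = 1/5.
P = 1/5 × 1/2 × 4/5 × 1/5 = 4/250 = 2/125.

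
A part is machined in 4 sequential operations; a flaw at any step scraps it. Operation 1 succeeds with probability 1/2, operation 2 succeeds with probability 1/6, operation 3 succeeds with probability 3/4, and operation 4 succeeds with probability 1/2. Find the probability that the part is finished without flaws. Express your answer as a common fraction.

Each stage is reached only if all earlier stages succeed, so
P = 1/2 × 1/6 × 3/4 × 1/2 = 3/96 = 1/32.

1/32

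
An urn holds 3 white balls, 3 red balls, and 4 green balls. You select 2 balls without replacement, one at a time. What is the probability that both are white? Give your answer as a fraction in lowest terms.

1/15

P(all white) = 3/10 × 2/9 = 6/90 = 1/15.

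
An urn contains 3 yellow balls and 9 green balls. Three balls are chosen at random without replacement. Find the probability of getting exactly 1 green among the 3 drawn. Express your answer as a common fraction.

27/220

One ordering (green drawn first) has probability 9/12 × 3/11 × 2/10 = 54/1320 = 9/220.
There are C(3,1) = 3 such orderings, each equally likely, so P = 3 × 9/220 = 27/220.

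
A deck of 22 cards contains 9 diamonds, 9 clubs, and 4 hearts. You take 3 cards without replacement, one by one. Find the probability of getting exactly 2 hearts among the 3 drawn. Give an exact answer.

27/385

One ordering (hearts drawn first) has probability 4/22 × 3/21 × 18/20 = 216/9240 = 9/385.
There are C(3,2) = 3 such orderings, each equally likely, so P = 3 × 9/385 = 27/385.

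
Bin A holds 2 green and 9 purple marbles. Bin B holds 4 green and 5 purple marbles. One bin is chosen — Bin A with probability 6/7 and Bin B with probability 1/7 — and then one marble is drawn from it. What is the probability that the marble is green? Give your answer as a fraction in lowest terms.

152/693

From Bin A: P(green) = 2/11.
From Bin B: P(green) = 4/9.
Total probability = (6/7)(2/11) + (1/7)(4/9) = 152/693.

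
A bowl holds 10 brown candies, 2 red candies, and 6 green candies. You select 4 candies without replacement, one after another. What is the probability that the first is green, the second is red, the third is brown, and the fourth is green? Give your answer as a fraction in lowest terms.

5/612

Chain rule:
P = 6/18 × 2/17 × 10/16 × 5/15 = 600/73440 = 5/612.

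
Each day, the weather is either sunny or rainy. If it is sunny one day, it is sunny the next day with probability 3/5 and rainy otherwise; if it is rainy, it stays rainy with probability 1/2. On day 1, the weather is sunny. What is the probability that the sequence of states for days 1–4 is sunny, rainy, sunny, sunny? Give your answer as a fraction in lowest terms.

3/25

Day 1 is given. For each transition, use the conditional probability from the current state:
P(rainy | sunny) = 2/5; P(sunny | rainy) = 1/2; P(sunny | sunny) = 3/5.
P = 2/5 × 1/2 × 3/5 = 6/50 = 3/25.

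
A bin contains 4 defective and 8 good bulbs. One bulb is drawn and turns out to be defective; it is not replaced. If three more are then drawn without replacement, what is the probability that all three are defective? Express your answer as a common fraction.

1/165

With the first bulb removed, 3 defective remain out of 11.
P = 3/11 × 2/10 × 1/9 = 6/990 = 1/165.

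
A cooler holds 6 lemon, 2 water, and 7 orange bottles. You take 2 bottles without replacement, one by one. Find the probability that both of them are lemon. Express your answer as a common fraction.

1/7

P = 6/15 × 5/14 = 30/210 = 1/7.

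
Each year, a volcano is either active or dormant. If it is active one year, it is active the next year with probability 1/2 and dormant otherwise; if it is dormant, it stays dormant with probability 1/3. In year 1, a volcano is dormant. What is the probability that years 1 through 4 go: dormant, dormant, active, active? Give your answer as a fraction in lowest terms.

Year 1 is given. For each transition, use the conditional probability from the current state:
P(dormant | dormant) = 1/3; P(active | dormant) = 2/3; P(active | active) = 1/2.
P = 1/3 × 2/3 × 1/2 = 2/18 = 1/9.

1/9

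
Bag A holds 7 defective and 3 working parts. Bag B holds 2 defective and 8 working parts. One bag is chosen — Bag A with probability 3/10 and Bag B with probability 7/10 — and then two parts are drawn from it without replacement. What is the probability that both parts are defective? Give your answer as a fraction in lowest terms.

7/45

From Bag A: P(both defective) = (7/10)(6/9) = 7/15.
From Bag B: P(both defective) = (2/10)(1/9) = 1/45.
Total probability = (3/10)(7/15) + (7/10)(1/45) = 7/45.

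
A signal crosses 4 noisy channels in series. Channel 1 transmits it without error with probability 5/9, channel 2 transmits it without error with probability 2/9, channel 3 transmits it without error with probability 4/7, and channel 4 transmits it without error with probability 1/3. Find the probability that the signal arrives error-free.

Multiplying along the chain,
P = 5/9 × 2/9 × 4/7 × 1/3 = 40/1701.

40/1701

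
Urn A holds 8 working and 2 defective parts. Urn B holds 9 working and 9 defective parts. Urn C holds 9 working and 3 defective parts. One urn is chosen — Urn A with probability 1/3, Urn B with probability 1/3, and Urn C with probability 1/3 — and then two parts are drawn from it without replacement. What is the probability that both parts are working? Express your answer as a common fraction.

11806/25245

From Urn A: P(both working) = (8/10)(7/9) = 28/45.
From Urn B: P(both working) = (9/18)(8/17) = 4/17.
From Urn C: P(both working) = (9/12)(8/11) = 6/11.
Total probability = (1/3)(28/45) + (1/3)(4/17) + (1/3)(6/11) = 11806/25245.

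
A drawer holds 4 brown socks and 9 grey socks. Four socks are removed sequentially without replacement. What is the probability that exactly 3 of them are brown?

One ordering (brown drawn first) has probability 4/13 × 3/12 × 2/11 × 9/10 = 216/17160 = 9/715.
There are C(4,3) = 4 such orderings, each equally likely, so P = 4 × 9/715 = 36/715.

36/715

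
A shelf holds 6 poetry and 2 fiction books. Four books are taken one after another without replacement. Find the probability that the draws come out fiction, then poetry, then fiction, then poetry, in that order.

Multiply the probability of each draw given the previous ones:
P = 2/8 × 6/7 × 1/6 × 5/5 = 60/1680 = 1/28.

1/28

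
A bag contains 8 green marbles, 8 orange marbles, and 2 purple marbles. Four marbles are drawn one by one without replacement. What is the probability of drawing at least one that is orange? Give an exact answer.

95/102

P(no orange) = 10/18 × 9/17 × 8/16 × 7/15 = 5040/73440 = 7/102.
P(at least one) = 1 − 7/102 = 95/102.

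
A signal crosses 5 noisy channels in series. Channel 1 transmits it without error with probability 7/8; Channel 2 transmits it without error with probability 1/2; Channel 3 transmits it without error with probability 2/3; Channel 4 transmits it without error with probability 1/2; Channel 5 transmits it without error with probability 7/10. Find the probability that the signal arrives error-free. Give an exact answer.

49/480

The events are sequential, so multiply the conditional probabilities:
P = 7/8 × 1/2 × 2/3 × 1/2 × 7/10 = 98/960 = 49/480.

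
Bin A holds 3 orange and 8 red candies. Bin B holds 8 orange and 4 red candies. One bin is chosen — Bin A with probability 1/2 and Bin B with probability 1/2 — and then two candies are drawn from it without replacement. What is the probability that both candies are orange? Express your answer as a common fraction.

79/330

From Bin A: P(both orange) = (3/11)(2/10) = 3/55.
From Bin B: P(both orange) = (8/12)(7/11) = 14/33.
Total probability = (1/2)(3/55) + (1/2)(14/33) = 79/330.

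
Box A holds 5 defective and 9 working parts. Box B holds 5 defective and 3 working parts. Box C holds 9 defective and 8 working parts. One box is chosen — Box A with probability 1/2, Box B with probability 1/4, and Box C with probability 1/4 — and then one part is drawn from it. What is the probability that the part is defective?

From Box A: P(defective) = 5/14.
From Box B: P(defective) = 5/8.
From Box C: P(defective) = 9/17.
Total probability = (1/2)(5/14) + (1/4)(5/8) + (1/4)(9/17) = 1779/3808.

1779/3808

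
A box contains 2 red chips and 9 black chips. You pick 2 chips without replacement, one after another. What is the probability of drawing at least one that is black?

54/55

P(no black) = 2/11 × 1/10 = 2/110 = 1/55.
P(at least one) = 1 − 1/55 = 54/55.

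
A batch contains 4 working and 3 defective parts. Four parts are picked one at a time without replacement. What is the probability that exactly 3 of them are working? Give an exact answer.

12/35

One ordering (working drawn first) has probability 4/7 × 3/6 × 2/5 × 3/4 = 72/840 = 3/35.
There are C(4,3) = 4 such orderings, each equally likely, so P = 4 × 3/35 = 12/35.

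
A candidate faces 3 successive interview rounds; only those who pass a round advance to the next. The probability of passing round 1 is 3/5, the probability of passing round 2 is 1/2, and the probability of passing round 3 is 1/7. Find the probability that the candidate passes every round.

Multiplying along the chain,
P = 3/5 × 1/2 × 1/7 = 3/70.

3/70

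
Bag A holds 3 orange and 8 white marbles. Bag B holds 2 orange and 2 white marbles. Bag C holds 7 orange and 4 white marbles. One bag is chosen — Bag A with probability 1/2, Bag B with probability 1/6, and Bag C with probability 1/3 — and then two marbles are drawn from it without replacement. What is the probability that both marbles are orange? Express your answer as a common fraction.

361/1980

From Bag A: P(both orange) = (3/11)(2/10) = 3/55.
From Bag B: P(both orange) = (2/4)(1/3) = 1/6.
From Bag C: P(both orange) = (7/11)(6/10) = 21/55.
Total probability = (1/2)(3/55) + (1/6)(1/6) + (1/3)(21/55) = 361/1980.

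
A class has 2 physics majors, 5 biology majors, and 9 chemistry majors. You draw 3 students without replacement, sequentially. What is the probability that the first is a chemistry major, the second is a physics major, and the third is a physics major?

Each draw changes the counts, so multiply the conditional probabilities along the sequence:
P = 9/16 × 2/15 × 1/14 = 18/3360 = 3/560.

3/560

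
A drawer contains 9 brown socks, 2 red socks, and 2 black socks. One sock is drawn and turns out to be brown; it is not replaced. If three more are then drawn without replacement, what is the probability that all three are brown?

With the first sock removed, 8 brown remain out of 12.
P = 8/12 × 7/11 × 6/10 = 336/1320 = 14/55.

14/55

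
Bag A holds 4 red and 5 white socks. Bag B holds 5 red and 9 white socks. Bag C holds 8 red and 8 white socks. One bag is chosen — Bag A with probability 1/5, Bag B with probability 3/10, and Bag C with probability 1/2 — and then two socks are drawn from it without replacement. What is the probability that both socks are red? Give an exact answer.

333/1820

From Bag A: P(both red) = (4/9)(3/8) = 1/6.
From Bag B: P(both red) = (5/14)(4/13) = 10/91.
From Bag C: P(both red) = (8/16)(7/15) = 7/30.
Total probability = (1/5)(1/6) + (3/10)(10/91) + (1/2)(7/30) = 333/1820.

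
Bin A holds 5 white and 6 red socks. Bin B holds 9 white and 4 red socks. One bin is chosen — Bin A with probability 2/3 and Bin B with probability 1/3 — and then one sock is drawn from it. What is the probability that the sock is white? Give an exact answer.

229/429

From Bin A: P(white) = 5/11.
From Bin B: P(white) = 9/13.
Total probability = (2/3)(5/11) + (1/3)(9/13) = 229/429.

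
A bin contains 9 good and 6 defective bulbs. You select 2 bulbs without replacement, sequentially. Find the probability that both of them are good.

12/35

P = 9/15 × 8/14 = 72/210 = 12/35.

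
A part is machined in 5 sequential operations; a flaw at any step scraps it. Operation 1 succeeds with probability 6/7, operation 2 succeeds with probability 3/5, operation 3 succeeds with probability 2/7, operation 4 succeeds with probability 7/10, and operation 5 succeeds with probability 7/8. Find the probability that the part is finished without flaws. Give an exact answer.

9/100

Multiplying along the chain,
P = 6/7 × 3/5 × 2/7 × 7/10 × 7/8 = 1764/19600 = 9/100.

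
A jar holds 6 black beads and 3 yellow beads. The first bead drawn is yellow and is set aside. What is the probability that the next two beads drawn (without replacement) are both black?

15/28

With the first bead removed, 6 black remain out of 8.
P = 6/8 × 5/7 = 30/56 = 15/28.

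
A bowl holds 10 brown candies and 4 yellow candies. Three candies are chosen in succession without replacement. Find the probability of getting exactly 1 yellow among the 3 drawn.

One ordering (yellow drawn first) has probability 4/14 × 10/13 × 9/12 = 360/2184 = 15/91.
There are C(3,1) = 3 such orderings, each equally likely, so P = 3 × 15/91 = 45/91.

45/91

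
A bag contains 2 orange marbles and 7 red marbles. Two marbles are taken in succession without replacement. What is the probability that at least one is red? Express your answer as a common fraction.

P(no red) = 2/9 × 1/8 = 2/72 = 1/36.
P(at least one) = 1 − 1/36 = 35/36.

35/36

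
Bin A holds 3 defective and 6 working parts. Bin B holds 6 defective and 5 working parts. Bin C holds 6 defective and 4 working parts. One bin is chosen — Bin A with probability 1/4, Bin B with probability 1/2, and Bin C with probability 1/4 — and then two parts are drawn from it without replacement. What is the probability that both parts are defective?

127/528

From Bin A: P(both defective) = (3/9)(2/8) = 1/12.
From Bin B: P(both defective) = (6/11)(5/10) = 3/11.
From Bin C: P(both defective) = (6/10)(5/9) = 1/3.
Total probability = (1/4)(1/12) + (1/2)(3/11) + (1/4)(1/3) = 127/528.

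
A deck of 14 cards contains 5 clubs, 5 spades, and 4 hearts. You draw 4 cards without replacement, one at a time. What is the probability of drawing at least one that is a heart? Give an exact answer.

P(no hearts) = 10/14 × 9/13 × 8/12 × 7/11 = 5040/24024 = 30/143.
P(at least one) = 1 − 30/143 = 113/143.

113/143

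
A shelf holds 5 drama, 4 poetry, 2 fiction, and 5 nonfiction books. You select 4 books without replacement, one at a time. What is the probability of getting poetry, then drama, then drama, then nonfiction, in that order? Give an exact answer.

5/546

Multiply the probability of each draw given the previous ones:
P = 4/16 × 5/15 × 4/14 × 5/13 = 400/43680 = 5/546.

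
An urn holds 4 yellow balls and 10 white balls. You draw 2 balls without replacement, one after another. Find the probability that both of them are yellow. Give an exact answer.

6/91

P = 4/14 × 3/13 = 12/182 = 6/91.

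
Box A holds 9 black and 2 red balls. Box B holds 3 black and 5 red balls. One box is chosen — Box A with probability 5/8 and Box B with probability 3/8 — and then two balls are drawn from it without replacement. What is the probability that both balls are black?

From Box A: P(both black) = (9/11)(8/10) = 36/55.
From Box B: P(both black) = (3/8)(2/7) = 3/28.
Total probability = (5/8)(36/55) + (3/8)(3/28) = 1107/2464.

1107/2464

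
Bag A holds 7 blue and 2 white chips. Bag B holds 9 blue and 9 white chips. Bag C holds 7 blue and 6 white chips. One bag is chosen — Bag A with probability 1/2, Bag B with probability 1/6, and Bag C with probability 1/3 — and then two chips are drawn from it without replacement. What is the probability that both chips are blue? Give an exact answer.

From Bag A: P(both blue) = (7/9)(6/8) = 7/12.
From Bag B: P(both blue) = (9/18)(8/17) = 4/17.
From Bag C: P(both blue) = (7/13)(6/12) = 7/26.
Total probability = (1/2)(7/12) + (1/6)(4/17) + (1/3)(7/26) = 2231/5304.

2231/5304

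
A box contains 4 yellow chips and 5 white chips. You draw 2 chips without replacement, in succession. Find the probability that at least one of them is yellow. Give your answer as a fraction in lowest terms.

13/18

P(no yellow) = 5/9 × 4/8 = 20/72 = 5/18.
P(at least one) = 1 − 5/18 = 13/18.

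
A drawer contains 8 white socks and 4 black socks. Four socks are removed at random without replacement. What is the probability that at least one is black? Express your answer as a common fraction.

P(no black) = 8/12 × 7/11 × 6/10 × 5/9 = 1680/11880 = 14/99.
P(at least one) = 1 − 14/99 = 85/99.

85/99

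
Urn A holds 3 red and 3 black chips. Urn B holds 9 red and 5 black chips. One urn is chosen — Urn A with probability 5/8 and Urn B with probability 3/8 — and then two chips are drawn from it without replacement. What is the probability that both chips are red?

199/728

From Urn A: P(both red) = (3/6)(2/5) = 1/5.
From Urn B: P(both red) = (9/14)(8/13) = 36/91.
Total probability = (5/8)(1/5) + (3/8)(36/91) = 199/728.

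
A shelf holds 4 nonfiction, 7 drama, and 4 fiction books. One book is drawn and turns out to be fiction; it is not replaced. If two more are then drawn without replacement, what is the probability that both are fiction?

After the first draw, 3 of the remaining 14 books are fiction.
P = 3/14 × 2/13 = 6/182 = 3/91.

3/91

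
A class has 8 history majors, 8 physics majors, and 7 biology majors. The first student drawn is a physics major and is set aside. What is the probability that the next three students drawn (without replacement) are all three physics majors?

1/44

After the first draw, 7 of the remaining 22 students are physics majors.
P = 7/22 × 6/21 × 5/20 = 210/9240 = 1/44.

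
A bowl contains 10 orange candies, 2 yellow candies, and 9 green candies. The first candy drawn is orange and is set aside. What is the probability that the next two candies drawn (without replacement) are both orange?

18/95

With the first candy removed, 9 orange remain out of 20.
P = 9/20 × 8/19 = 72/380 = 18/95.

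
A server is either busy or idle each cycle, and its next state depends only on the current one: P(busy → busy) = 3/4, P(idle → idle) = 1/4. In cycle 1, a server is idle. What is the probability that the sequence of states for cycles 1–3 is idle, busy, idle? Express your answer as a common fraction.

3/16

Cycle 1 is given. For each transition, use the conditional probability from the current state:
P(busy | idle) = 3/4; P(idle | busy) = 1/4.
P = 3/4 × 1/4 = 3/16.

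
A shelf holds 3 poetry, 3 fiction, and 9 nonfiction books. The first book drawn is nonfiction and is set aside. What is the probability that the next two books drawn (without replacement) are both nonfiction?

With the first book removed, 8 nonfiction remain out of 14.
P = 8/14 × 7/13 = 56/182 = 4/13.

4/13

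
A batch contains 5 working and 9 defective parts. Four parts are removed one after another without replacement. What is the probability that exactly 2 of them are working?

One ordering (working drawn first) has probability 5/14 × 4/13 × 9/12 × 8/11 = 1440/24024 = 60/1001.
There are C(4,2) = 6 such orderings, each equally likely, so P = 6 × 60/1001 = 360/1001.

360/1001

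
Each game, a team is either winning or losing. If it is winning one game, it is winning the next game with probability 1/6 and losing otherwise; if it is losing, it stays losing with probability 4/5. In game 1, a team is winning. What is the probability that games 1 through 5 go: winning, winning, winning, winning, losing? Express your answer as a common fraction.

Game 1 is given. For each transition, use the conditional probability from the current state:
P(winning | winning) = 1/6; P(winning | winning) = 1/6; P(winning | winning) = 1/6; P(losing | winning) = 5/6.
P = 1/6 × 1/6 × 1/6 × 5/6 = 5/1296.

5/1296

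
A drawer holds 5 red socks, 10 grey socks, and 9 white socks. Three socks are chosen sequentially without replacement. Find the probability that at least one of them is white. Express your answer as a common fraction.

1569/2024

P(no white) = 15/24 × 14/23 × 13/22 = 2730/12144 = 455/2024.
P(at least one) = 1 − 455/2024 = 1569/2024.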